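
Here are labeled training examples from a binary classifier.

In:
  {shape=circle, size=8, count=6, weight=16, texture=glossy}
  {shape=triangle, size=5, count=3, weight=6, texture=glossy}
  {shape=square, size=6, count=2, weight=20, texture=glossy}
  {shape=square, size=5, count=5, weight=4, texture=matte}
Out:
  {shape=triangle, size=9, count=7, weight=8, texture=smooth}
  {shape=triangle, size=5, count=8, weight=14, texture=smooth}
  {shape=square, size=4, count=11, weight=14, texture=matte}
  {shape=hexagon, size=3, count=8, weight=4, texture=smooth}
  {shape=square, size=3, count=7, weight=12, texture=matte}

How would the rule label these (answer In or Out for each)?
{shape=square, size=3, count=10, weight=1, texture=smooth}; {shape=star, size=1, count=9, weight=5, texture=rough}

Out, Out

All 'In' examples share one property — count ≤ 6 — and every 'Out' example lacks it.
{shape=square, size=3, count=10, weight=1, texture=smooth}: count = 10, doesn't qualify → Out. {shape=star, size=1, count=9, weight=5, texture=rough}: count = 9, doesn't qualify → Out.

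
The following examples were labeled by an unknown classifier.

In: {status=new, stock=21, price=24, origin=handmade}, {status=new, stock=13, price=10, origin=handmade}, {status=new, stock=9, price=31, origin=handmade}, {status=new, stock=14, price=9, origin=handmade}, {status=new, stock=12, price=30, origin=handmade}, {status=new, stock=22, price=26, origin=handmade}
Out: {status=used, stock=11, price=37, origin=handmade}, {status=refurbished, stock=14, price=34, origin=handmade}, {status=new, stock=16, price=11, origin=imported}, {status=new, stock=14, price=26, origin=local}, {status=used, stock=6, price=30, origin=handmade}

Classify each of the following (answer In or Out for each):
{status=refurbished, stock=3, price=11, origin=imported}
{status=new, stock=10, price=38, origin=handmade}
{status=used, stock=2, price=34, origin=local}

A rule that fits every label: status is new AND origin is handmade — true of each 'In' example, false of each 'Out' one.

Out, In, Out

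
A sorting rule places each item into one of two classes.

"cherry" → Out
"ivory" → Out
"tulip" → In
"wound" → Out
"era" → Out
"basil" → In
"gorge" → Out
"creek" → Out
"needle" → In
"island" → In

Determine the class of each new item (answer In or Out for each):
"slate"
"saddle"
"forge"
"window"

The distinguishing property — contains 'l' — holds for all the 'In' cases and none of the 'Out' cases.
"slate" → has 'l' → In. "saddle" → has 'l' → In. "forge" → no 'l' → Out. "window" → no 'l' → Out.

In, In, Out, Out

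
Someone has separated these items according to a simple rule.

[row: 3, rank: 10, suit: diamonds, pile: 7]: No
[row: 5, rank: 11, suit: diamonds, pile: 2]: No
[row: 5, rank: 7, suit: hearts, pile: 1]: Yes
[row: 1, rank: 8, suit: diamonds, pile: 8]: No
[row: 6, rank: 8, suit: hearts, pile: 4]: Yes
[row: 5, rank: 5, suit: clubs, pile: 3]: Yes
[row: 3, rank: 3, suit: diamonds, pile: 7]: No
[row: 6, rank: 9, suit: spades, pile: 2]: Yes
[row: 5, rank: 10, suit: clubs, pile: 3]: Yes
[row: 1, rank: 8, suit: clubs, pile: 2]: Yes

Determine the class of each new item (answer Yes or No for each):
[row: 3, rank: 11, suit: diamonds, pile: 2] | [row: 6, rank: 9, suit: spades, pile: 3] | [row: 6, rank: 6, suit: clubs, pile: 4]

The pattern is that an item is 'Yes' exactly when: suit is not diamonds.
[row: 3, rank: 11, suit: diamonds, pile: 2]: suit is diamonds, does not pass → No. [row: 6, rank: 9, suit: spades, pile: 3]: suit is spades, satisfies this → Yes. [row: 6, rank: 6, suit: clubs, pile: 4]: suit is clubs, satisfies this → Yes.

No, Yes, Yes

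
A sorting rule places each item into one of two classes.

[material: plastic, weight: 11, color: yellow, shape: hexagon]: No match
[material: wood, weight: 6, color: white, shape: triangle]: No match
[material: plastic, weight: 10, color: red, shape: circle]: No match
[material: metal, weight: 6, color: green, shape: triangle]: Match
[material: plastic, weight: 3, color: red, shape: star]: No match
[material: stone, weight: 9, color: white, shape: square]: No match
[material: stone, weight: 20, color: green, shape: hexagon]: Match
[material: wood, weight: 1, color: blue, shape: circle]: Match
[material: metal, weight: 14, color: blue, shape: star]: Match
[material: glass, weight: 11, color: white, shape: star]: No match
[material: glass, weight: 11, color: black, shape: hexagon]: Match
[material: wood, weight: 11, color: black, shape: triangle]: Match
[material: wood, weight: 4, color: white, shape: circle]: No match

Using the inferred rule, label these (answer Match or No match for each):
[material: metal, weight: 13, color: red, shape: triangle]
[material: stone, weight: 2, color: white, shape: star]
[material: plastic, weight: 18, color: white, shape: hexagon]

The classifier is using: color is not white AND material is not plastic.
[material: metal, weight: 13, color: red, shape: triangle]: color is red, material is metal, qualifies → Match. [material: stone, weight: 2, color: white, shape: star]: color is white, material is stone, doesn't match → No match. [material: plastic, weight: 18, color: white, shape: hexagon]: color is white, material is plastic, doesn't match → No match.

Match, No match, No match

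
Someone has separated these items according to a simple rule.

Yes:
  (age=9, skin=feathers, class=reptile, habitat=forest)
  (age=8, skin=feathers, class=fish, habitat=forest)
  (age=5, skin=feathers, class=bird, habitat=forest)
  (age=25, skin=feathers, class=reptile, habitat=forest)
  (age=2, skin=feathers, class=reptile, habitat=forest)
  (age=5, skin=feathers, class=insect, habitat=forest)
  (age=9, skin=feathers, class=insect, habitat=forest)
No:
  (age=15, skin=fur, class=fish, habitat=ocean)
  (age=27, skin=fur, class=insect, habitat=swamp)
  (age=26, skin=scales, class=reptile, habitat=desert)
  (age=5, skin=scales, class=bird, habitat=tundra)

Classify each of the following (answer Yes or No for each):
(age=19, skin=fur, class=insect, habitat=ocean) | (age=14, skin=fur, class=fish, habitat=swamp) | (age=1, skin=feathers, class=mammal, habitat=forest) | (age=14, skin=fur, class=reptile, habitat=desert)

No, No, Yes, No

Rule: skin is feathers. This holds for each 'Yes' example and fails for each 'No' one.
No: (age=19, skin=fur, class=insect, habitat=ocean), since skin is fur.
No: (age=14, skin=fur, class=fish, habitat=swamp), since skin is fur.
Yes: (age=1, skin=feathers, class=mammal, habitat=forest), since skin is feathers.
No: (age=14, skin=fur, class=reptile, habitat=desert), since skin is fur.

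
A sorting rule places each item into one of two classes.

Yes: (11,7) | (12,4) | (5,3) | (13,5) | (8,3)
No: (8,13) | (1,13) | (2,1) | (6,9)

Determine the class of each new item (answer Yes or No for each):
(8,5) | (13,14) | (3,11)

Yes, No, No

'Yes' ⟺ first > second AND sum ≥ 8.
(8,5) → 8 > 5, 8+5 = 13 → Yes.
(13,14) → 13 < 14, 13+14 = 27 → No.
(3,11) → 3 < 11, 3+11 = 14 → No.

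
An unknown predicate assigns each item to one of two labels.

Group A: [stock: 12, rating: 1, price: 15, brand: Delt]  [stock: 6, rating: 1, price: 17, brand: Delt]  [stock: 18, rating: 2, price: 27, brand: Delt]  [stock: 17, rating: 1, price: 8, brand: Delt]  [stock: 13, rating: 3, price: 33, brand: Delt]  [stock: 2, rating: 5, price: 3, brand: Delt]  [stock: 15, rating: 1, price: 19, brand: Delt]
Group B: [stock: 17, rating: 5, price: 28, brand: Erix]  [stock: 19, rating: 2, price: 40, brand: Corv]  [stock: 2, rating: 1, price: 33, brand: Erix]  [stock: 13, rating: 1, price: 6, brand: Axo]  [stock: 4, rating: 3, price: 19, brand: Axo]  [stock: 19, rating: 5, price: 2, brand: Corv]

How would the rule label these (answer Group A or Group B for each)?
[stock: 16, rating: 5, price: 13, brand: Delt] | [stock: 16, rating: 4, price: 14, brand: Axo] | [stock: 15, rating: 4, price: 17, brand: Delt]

Group A, Group B, Group A

Rule: brand is Delt. This holds for each 'Group A' example and fails for each 'Group B' one.
[stock: 16, rating: 5, price: 13, brand: Delt] — brand is Delt, hence Group A.
[stock: 16, rating: 4, price: 14, brand: Axo] — brand is Axo, hence Group B.
[stock: 15, rating: 4, price: 17, brand: Delt] — brand is Delt, hence Group A.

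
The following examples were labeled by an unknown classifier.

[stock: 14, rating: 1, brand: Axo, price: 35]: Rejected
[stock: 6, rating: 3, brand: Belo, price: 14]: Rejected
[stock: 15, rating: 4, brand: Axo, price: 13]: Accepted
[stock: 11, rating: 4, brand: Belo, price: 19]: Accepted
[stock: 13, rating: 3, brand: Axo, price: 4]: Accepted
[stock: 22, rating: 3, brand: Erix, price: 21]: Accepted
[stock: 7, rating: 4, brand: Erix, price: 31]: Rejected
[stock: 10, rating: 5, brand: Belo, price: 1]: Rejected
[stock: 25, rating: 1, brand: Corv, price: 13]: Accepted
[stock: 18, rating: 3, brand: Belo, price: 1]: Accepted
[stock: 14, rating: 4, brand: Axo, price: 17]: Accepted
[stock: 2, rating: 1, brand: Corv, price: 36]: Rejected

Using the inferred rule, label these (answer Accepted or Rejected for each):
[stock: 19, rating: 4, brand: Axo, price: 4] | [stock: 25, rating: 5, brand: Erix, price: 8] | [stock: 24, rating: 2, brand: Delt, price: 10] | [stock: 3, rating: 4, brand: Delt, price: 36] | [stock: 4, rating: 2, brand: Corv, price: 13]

Accepted, Accepted, Accepted, Rejected, Rejected

Rule: stock ≥ 11 AND price ≤ 21. This holds for each 'Accepted' example and fails for each 'Rejected' one.
Accepted: [stock: 19, rating: 4, brand: Axo, price: 4], since stock = 19, price = 4.
Accepted: [stock: 25, rating: 5, brand: Erix, price: 8], since stock = 25, price = 8.
Accepted: [stock: 24, rating: 2, brand: Delt, price: 10], since stock = 24, price = 10.
Rejected: [stock: 3, rating: 4, brand: Delt, price: 36], since stock = 3, price = 36.
Rejected: [stock: 4, rating: 2, brand: Corv, price: 13], since stock = 4, price = 13.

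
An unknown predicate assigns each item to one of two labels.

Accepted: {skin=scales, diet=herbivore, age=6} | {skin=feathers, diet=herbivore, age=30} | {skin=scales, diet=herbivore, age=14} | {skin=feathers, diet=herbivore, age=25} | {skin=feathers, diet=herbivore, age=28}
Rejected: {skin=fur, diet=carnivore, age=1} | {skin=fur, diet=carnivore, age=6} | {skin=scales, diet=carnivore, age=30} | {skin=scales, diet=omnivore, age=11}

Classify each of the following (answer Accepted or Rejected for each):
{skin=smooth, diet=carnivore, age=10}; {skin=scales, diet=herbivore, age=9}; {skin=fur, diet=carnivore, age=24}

The distinguishing property — diet is herbivore — holds for all the 'Accepted' cases and none of the 'Rejected' cases.
Rejected: {skin=smooth, diet=carnivore, age=10}, since diet is carnivore.
Accepted: {skin=scales, diet=herbivore, age=9}, since diet is herbivore.
Rejected: {skin=fur, diet=carnivore, age=24}, since diet is carnivore.

Rejected, Accepted, Rejected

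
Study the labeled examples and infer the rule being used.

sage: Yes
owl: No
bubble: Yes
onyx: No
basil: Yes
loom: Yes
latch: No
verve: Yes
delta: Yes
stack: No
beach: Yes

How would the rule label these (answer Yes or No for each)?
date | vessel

All 'Yes' examples share one property — has ≥ 2 vowels — and every 'No' example lacks it.

Yes, Yes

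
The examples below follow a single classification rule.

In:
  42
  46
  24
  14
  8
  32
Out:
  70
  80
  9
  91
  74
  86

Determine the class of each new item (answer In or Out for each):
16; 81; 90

All 'In' examples share one property — even AND at most 46 — and every 'Out' example lacks it.
16 — 16 is even, 16 ≤ 46, hence In. 81 — 81 is odd, 81 > 46, hence Out. 90 — 90 is even, 90 > 46, hence Out.

In, Out, Out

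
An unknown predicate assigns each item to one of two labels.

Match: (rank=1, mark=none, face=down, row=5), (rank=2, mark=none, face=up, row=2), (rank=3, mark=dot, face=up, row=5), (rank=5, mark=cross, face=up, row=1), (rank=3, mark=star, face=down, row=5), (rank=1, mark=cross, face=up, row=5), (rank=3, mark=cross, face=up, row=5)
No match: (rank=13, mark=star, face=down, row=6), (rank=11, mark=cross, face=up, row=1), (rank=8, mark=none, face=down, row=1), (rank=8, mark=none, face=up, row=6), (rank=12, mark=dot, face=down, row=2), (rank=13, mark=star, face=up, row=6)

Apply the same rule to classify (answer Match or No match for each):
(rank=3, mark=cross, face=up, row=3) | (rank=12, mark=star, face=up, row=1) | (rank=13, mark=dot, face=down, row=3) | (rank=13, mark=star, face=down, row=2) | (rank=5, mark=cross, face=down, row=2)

Match, No match, No match, No match, Match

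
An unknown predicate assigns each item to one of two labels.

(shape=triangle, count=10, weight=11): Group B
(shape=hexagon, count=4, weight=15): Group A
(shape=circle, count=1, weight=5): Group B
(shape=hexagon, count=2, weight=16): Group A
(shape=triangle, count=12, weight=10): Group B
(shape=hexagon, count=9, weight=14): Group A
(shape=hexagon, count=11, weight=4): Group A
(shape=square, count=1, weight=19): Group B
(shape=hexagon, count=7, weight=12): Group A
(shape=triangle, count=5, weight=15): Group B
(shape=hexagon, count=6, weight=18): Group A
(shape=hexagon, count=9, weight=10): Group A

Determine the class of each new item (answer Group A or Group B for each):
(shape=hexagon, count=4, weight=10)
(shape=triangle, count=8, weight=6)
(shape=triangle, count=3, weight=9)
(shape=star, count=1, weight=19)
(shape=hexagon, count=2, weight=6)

Group A, Group B, Group B, Group B, Group A

The distinguishing property — shape is hexagon — holds for all the 'Group A' cases and none of the 'Group B' cases.
(shape=hexagon, count=4, weight=10) — shape is hexagon, hence Group A. (shape=triangle, count=8, weight=6) — shape is triangle, hence Group B. (shape=triangle, count=3, weight=9) — shape is triangle, hence Group B. (shape=star, count=1, weight=19) — shape is star, hence Group B. (shape=hexagon, count=2, weight=6) — shape is hexagon, hence Group A.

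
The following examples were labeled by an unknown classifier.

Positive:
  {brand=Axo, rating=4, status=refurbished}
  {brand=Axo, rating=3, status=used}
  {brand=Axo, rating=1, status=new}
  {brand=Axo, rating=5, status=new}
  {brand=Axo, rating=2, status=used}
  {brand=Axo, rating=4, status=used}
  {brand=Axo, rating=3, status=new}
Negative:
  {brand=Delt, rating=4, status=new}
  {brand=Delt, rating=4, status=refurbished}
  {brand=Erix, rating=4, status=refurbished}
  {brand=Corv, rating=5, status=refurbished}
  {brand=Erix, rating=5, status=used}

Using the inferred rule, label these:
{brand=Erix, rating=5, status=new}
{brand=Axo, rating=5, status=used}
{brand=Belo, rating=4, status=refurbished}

Negative, Positive, Negative

The common property of the 'Positive' items is: brand is Axo. No 'Negative' item has it.
{brand=Erix, rating=5, status=new} → brand is Erix → Negative.
{brand=Axo, rating=5, status=used} → brand is Axo → Positive.
{brand=Belo, rating=4, status=refurbished} → brand is Belo → Negative.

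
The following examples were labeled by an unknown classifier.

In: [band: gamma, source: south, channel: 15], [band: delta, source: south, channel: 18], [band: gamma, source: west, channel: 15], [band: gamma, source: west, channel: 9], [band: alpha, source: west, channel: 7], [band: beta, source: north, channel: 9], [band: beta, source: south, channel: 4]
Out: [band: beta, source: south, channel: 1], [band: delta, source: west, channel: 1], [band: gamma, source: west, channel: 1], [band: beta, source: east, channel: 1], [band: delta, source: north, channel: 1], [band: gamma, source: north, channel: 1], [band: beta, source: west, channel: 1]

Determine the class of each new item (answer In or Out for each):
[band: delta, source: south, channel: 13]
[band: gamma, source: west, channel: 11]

In, In

All 'In' examples share one property — channel ≥ 4 — and every 'Out' example lacks it.
[band: delta, source: south, channel: 13]: In (channel = 13).
[band: gamma, source: west, channel: 11]: In (channel = 11).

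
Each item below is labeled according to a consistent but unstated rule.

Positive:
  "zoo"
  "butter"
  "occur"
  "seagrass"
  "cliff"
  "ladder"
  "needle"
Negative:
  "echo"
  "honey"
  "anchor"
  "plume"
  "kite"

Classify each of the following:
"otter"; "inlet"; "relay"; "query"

The rule appears to be: has a double letter.
"otter": 'tt' doubled — has this property, so Positive.
"inlet": no doubled letter — does not satisfy this, so Negative.
"relay": no doubled letter — does not satisfy this, so Negative.
"query": no doubled letter — does not satisfy this, so Negative.

Positive, Negative, Negative, Negative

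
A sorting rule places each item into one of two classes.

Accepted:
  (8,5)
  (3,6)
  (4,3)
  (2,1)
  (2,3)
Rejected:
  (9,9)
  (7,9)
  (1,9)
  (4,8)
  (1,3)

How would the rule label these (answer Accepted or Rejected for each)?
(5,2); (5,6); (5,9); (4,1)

Accepted, Accepted, Rejected, Accepted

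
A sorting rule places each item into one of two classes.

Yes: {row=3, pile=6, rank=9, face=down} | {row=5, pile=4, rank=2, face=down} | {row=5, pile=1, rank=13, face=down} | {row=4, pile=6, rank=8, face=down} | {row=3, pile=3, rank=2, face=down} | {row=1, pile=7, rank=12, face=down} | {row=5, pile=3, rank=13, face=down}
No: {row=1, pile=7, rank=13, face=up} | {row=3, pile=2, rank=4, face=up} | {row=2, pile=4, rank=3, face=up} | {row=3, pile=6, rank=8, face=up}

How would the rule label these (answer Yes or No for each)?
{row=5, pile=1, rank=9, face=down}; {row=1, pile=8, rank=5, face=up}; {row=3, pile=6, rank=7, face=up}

The pattern is that an item is 'Yes' exactly when: face is down.
{row=5, pile=1, rank=9, face=down} → face is down → Yes. {row=1, pile=8, rank=5, face=up} → face is up → No. {row=3, pile=6, rank=7, face=up} → face is up → No.

Yes, No, No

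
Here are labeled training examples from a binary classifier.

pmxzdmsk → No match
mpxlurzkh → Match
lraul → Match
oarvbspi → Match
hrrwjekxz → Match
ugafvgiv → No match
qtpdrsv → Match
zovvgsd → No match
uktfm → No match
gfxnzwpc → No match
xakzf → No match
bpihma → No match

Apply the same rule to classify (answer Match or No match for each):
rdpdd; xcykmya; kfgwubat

The classifier is using: contains 'r'.

Match, No match, No match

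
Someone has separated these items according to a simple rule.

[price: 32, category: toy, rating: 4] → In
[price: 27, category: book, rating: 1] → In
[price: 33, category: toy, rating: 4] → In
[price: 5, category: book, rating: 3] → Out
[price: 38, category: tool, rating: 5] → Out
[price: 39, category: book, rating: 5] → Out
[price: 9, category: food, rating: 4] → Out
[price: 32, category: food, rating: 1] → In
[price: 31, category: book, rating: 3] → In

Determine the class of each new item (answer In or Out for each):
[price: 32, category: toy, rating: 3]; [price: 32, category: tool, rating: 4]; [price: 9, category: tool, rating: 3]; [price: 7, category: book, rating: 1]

The classifier is using: price ≥ 27 AND price ≤ 33.
[price: 32, category: toy, rating: 3] — price = 32, hence In. [price: 32, category: tool, rating: 4] — price = 32, hence In. [price: 9, category: tool, rating: 3] — price = 9, hence Out. [price: 7, category: book, rating: 1] — price = 7, hence Out.

In, In, Out, Out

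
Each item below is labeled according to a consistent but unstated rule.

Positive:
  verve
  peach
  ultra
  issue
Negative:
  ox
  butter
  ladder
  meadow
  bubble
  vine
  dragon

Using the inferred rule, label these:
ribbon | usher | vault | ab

Negative, Positive, Positive, Negative

The rule appears to be: odd length.
ribbon: length 6, does not fit → Negative.
usher: length 5, qualifies → Positive.
vault: length 5, qualifies → Positive.
ab: length 2, does not fit → Negative.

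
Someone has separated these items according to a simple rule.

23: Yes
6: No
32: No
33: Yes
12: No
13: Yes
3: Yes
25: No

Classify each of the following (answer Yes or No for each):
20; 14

The pattern is that an item is 'Yes' exactly when: ends in digit 3.
20: No (last digit 0). 14: No (last digit 4).

No, No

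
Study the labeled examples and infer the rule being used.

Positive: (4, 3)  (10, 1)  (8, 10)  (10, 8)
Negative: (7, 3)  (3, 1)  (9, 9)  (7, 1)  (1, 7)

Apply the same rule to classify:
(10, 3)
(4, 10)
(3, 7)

Positive, Positive, Negative

The pattern is that an item is 'Positive' exactly when: first is even.
(10, 3): first 10 — qualifies, so Positive. (4, 10): first 4 — qualifies, so Positive. (3, 7): first 3 — lacks this property, so Negative.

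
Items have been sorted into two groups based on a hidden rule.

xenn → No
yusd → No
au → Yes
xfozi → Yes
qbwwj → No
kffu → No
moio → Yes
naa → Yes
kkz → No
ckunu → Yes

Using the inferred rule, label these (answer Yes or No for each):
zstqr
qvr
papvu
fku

No, No, Yes, No

The simplest hypothesis consistent with all the labels is: has ≥ 2 vowels.
zstqr: 0 vowels — fails the rule, so No. qvr: 0 vowels — fails the rule, so No. papvu: 2 vowels — has this property, so Yes. fku: 1 vowel — fails the rule, so No.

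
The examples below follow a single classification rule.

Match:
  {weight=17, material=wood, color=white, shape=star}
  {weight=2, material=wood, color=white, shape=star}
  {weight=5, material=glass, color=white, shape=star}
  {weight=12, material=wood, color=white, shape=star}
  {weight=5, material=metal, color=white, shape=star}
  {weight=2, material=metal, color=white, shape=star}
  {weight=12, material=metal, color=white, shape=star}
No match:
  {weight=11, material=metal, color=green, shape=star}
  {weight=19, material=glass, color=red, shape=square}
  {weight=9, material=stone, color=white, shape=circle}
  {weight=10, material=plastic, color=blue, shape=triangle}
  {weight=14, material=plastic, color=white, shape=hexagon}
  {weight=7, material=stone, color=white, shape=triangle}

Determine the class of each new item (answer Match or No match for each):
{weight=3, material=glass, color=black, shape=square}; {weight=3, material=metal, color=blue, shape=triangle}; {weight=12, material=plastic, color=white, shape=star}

The pattern is that an item is 'Match' exactly when: shape is star AND color is white.
{weight=3, material=glass, color=black, shape=square}: No match (shape is square, color is black).
{weight=3, material=metal, color=blue, shape=triangle}: No match (shape is triangle, color is blue).
{weight=12, material=plastic, color=white, shape=star}: Match (shape is star, color is white).

No match, No match, Match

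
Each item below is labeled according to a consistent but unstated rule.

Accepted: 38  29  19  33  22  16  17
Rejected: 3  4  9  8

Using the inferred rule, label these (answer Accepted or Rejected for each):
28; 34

The simplest hypothesis consistent with all the labels is: at least 16.
Accepted: 28, since 28 ≥ 16. Accepted: 34, since 34 ≥ 16.

Accepted, Accepted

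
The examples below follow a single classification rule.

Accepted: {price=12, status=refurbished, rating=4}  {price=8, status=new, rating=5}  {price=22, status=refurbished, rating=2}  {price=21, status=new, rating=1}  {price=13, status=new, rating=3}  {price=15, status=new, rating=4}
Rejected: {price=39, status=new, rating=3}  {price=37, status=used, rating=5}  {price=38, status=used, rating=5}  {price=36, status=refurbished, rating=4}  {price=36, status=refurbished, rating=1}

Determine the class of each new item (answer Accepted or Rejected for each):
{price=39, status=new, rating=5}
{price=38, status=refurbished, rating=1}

Rejected, Rejected

'Accepted' ⟺ price ≤ 22.
Rejected: {price=39, status=new, rating=5}, since price = 39.
Rejected: {price=38, status=refurbished, rating=1}, since price = 38.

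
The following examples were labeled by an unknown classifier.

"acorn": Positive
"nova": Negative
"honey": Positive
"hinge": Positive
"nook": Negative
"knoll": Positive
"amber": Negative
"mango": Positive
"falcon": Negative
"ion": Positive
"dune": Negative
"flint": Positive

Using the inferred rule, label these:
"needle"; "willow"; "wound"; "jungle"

Negative, Negative, Positive, Negative

All 'Positive' examples share one property — odd length AND contains 'n' — and every 'Negative' example lacks it.
"needle" — length 6, has 'n', hence Negative.
"willow" — length 6, no 'n', hence Negative.
"wound" — length 5, has 'n', hence Positive.
"jungle" — length 6, has 'n', hence Negative.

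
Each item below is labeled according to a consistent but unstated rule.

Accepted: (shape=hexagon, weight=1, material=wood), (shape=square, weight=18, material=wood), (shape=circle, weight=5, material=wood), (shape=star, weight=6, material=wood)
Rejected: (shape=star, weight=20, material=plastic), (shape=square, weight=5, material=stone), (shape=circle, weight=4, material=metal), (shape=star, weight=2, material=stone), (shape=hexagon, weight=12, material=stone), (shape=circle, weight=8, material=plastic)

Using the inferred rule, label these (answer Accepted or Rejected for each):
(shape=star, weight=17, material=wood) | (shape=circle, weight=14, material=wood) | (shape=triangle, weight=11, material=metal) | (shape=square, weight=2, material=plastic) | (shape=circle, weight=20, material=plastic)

Accepted, Accepted, Rejected, Rejected, Rejected

The simplest hypothesis consistent with all the labels is: material is wood.
Accepted: (shape=star, weight=17, material=wood), since material is wood. Accepted: (shape=circle, weight=14, material=wood), since material is wood. Rejected: (shape=triangle, weight=11, material=metal), since material is metal. Rejected: (shape=square, weight=2, material=plastic), since material is plastic. Rejected: (shape=circle, weight=20, material=plastic), since material is plastic.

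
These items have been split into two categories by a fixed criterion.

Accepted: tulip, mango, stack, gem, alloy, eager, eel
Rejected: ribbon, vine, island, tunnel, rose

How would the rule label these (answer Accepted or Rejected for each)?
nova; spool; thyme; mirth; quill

Rejected, Accepted, Accepted, Accepted, Accepted

The distinguishing property — odd length — holds for all the 'Accepted' cases and none of the 'Rejected' cases.
nova: Rejected (length 4). spool: Accepted (length 5). thyme: Accepted (length 5). mirth: Accepted (length 5). quill: Accepted (length 5).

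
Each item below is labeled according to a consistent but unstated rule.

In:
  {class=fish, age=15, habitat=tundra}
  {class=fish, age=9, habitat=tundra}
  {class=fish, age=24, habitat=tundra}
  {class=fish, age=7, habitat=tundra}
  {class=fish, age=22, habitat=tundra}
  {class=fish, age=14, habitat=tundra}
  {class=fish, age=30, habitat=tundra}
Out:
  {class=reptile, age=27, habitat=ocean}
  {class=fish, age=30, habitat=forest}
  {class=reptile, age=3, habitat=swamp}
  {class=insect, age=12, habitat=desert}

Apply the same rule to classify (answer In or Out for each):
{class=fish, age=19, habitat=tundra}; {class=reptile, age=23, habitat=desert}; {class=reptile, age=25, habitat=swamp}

In, Out, Out

Every 'In' example satisfies: habitat is tundra. None of the 'Out' examples do.
{class=fish, age=19, habitat=tundra}: In (habitat is tundra). {class=reptile, age=23, habitat=desert}: Out (habitat is desert). {class=reptile, age=25, habitat=swamp}: Out (habitat is swamp).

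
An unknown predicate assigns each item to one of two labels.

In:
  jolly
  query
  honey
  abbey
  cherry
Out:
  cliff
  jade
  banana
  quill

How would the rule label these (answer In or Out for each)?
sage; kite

Out, Out

The distinguishing property — contains 'y' — holds for all the 'In' cases and none of the 'Out' cases.
sage — no 'y', hence Out. kite — no 'y', hence Out.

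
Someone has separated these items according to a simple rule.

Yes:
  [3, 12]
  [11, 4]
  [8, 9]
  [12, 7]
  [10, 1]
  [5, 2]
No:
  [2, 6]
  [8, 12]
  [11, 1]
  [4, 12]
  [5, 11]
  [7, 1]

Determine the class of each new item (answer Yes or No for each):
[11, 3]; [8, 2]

No, No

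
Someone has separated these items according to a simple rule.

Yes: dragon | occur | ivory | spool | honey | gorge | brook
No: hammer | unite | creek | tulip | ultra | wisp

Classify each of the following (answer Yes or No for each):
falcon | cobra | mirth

The common property of the 'Yes' items is: contains 'o'. No 'No' item has it.

Yes, Yes, No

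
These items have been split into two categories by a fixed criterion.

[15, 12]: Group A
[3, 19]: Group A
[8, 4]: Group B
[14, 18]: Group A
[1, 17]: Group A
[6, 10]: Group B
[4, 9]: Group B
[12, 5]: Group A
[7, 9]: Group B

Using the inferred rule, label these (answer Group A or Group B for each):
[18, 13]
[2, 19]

Group A, Group A

All 'Group A' examples share one property — sum ≥ 17 — and every 'Group B' example lacks it.
Group A: [18, 13], since 18+13 = 31. Group A: [2, 19], since 2+19 = 21.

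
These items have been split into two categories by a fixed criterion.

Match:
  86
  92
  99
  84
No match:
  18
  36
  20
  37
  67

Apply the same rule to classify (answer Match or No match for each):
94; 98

The common property of the 'Match' items is: at least 84. No 'No match' item has it.

Match, Match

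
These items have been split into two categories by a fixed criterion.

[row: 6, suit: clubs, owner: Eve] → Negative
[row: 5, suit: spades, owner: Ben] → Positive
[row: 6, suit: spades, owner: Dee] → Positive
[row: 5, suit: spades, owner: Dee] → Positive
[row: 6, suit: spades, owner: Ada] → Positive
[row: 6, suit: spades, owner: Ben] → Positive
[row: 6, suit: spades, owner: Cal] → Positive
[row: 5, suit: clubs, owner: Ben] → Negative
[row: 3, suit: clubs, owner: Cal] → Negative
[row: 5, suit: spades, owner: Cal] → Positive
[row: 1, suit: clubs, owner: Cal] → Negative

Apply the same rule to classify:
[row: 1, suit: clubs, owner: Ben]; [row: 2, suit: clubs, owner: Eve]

All 'Positive' examples share one property — suit is spades — and every 'Negative' example lacks it.

Negative, Negative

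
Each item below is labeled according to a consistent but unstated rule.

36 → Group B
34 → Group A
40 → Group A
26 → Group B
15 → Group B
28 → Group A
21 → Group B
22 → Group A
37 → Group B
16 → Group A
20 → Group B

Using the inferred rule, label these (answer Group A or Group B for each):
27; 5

Checking candidate rules against both groups, what survives is: ≡ 4 (mod 6).
Group B: 27, since 27 mod 6 = 3. Group B: 5, since 5 mod 6 = 5.

Group B, Group B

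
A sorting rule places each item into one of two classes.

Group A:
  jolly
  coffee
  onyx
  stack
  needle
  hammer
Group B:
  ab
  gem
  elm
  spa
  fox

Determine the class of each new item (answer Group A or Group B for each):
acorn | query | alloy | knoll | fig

The common property of the 'Group A' items is: length ≥ 4. No 'Group B' item has it.
acorn → length 5 → Group A. query → length 5 → Group A. alloy → length 5 → Group A. knoll → length 5 → Group A. fig → length 3 → Group B.

Group A, Group A, Group A, Group A, Group B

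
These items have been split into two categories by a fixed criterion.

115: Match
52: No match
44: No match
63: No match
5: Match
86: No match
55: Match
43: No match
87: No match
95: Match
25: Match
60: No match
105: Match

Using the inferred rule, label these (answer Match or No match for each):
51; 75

Rule: ends in digit 5. This holds for each 'Match' example and fails for each 'No match' one.
51: last digit 1, doesn't qualify → No match.
75: last digit 5, has this property → Match.

No match, Match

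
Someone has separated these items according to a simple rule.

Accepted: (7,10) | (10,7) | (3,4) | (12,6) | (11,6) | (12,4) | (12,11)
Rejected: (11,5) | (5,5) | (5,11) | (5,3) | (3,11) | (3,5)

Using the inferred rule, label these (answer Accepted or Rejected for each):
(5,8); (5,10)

Accepted, Accepted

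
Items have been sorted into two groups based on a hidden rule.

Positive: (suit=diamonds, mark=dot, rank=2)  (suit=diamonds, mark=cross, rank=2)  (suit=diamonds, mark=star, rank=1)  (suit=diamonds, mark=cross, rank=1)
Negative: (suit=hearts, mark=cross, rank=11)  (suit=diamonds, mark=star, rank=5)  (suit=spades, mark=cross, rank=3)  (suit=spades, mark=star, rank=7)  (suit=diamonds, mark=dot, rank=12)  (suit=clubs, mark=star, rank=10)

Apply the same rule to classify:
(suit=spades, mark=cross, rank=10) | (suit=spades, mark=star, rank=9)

Negative, Negative

Rule: rank ≤ 2. This holds for each 'Positive' example and fails for each 'Negative' one.
(suit=spades, mark=cross, rank=10): rank = 10 — lacks this property, so Negative. (suit=spades, mark=star, rank=9): rank = 9 — lacks this property, so Negative.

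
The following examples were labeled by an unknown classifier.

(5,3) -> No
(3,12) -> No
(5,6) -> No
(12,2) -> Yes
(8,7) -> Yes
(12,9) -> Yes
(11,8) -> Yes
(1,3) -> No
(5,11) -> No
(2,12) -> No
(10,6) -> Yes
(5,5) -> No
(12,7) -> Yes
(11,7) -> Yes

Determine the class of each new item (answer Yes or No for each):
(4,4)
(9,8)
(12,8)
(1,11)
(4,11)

No, Yes, Yes, No, No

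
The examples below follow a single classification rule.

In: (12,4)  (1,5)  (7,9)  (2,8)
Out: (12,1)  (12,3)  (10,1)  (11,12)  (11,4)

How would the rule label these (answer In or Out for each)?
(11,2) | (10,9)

Looking at the examples, the only property every 'In' case has and every 'Out' case lacks is: sum is even.

Out, Out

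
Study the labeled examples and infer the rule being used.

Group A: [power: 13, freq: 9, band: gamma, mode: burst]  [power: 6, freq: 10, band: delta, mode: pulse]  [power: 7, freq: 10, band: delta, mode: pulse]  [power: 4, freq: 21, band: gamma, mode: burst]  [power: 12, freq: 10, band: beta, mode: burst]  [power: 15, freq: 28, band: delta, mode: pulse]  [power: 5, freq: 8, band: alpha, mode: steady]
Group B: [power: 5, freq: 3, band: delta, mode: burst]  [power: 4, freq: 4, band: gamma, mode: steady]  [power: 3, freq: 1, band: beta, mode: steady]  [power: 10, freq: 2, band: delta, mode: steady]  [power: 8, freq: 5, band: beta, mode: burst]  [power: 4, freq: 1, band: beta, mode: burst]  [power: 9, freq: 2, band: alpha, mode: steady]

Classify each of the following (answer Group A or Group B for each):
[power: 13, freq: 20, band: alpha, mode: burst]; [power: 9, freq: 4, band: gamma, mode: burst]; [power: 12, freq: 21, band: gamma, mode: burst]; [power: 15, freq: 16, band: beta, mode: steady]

'Group A' ⟺ freq ≥ 8.
Group A: [power: 13, freq: 20, band: alpha, mode: burst], since freq = 20.
Group B: [power: 9, freq: 4, band: gamma, mode: burst], since freq = 4.
Group A: [power: 12, freq: 21, band: gamma, mode: burst], since freq = 21.
Group A: [power: 15, freq: 16, band: beta, mode: steady], since freq = 16.

Group A, Group B, Group A, Group A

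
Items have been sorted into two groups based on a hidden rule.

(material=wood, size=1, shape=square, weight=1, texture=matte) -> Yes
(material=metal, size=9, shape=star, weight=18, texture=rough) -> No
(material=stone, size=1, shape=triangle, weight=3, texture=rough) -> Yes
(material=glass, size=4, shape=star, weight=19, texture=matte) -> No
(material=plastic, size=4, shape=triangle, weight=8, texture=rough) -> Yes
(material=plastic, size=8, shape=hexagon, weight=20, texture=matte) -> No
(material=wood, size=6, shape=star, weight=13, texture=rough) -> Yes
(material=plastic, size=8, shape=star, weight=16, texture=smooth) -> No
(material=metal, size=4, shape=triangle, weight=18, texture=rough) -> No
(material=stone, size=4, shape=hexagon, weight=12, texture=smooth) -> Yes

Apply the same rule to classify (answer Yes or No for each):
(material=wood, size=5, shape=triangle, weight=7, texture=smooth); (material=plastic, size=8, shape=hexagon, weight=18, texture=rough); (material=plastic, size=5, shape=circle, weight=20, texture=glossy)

Yes, No, No

The pattern is that an item is 'Yes' exactly when: weight ≤ 13.
(material=wood, size=5, shape=triangle, weight=7, texture=smooth) — weight = 7, hence Yes.
(material=plastic, size=8, shape=hexagon, weight=18, texture=rough) — weight = 18, hence No.
(material=plastic, size=5, shape=circle, weight=20, texture=glossy) — weight = 20, hence No.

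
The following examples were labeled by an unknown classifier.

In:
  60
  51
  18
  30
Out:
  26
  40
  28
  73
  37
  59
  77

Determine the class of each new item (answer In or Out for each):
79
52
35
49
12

One predicate separates the groups cleanly: multiple of 3.
79 — 79 = 3·26 + 1, hence Out.
52 — 52 = 3·17 + 1, hence Out.
35 — 35 = 3·11 + 2, hence Out.
49 — 49 = 3·16 + 1, hence Out.
12 — 12 = 3·4, hence In.

Out, Out, Out, Out, In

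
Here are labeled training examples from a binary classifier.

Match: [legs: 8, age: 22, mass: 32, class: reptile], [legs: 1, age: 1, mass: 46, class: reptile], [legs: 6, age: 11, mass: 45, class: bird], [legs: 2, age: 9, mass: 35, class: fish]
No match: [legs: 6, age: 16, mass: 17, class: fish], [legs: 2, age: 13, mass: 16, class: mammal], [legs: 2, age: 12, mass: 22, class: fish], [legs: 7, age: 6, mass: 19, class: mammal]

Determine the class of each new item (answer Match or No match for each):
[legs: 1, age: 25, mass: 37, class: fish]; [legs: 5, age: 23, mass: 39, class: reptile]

The classifier is using: mass ≥ 32.
[legs: 1, age: 25, mass: 37, class: fish]: Match (mass = 37).
[legs: 5, age: 23, mass: 39, class: reptile]: Match (mass = 39).

Match, Match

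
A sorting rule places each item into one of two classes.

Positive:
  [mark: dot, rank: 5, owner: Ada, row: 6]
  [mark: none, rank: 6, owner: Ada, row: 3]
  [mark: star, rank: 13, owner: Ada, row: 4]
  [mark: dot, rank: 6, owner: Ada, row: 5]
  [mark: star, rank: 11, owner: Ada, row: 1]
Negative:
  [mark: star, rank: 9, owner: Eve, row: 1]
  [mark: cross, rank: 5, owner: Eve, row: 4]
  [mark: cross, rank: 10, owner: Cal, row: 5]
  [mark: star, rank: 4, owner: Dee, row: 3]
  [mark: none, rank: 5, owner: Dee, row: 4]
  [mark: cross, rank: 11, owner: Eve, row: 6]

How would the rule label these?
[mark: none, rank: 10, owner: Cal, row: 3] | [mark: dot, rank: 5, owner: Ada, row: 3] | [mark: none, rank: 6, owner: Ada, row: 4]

The simplest hypothesis consistent with all the labels is: owner is Ada.
[mark: none, rank: 10, owner: Cal, row: 3] — owner is Cal, hence Negative. [mark: dot, rank: 5, owner: Ada, row: 3] — owner is Ada, hence Positive. [mark: none, rank: 6, owner: Ada, row: 4] — owner is Ada, hence Positive.

Negative, Positive, Positive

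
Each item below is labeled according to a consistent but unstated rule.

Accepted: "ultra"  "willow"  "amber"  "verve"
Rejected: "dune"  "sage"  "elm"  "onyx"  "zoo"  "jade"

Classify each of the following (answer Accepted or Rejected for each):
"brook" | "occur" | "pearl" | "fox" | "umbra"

Accepted, Accepted, Accepted, Rejected, Accepted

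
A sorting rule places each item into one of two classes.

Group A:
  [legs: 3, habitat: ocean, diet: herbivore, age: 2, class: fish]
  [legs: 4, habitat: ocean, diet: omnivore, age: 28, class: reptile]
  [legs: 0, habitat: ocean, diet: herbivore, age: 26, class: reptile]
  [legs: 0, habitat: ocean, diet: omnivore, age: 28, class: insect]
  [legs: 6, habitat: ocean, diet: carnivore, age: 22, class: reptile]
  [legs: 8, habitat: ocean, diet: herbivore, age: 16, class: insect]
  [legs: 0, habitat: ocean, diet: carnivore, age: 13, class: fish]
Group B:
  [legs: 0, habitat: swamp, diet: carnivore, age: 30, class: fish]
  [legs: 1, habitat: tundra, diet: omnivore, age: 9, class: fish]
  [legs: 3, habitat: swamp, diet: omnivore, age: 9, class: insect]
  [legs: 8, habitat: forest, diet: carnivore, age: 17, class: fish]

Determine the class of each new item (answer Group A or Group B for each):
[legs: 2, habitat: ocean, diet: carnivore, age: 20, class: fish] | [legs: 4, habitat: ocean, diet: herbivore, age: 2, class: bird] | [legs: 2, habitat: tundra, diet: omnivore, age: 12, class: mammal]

Group A, Group A, Group B

One predicate separates the groups cleanly: habitat is ocean.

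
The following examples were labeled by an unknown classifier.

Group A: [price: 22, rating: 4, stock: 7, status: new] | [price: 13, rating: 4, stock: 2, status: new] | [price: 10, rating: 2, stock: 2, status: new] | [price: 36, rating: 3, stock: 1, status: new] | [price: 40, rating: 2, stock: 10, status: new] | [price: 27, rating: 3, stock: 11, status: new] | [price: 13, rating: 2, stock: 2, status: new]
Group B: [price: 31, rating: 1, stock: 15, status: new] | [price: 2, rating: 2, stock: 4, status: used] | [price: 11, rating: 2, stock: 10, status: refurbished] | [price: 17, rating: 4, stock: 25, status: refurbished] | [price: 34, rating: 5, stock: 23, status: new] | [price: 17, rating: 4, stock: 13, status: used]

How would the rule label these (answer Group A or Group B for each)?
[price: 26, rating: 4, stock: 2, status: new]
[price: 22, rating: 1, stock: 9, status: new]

The common property of the 'Group A' items is: status is new AND stock ≤ 11. No 'Group B' item has it.
[price: 26, rating: 4, stock: 2, status: new] → status is new, stock = 2 → Group A. [price: 22, rating: 1, stock: 9, status: new] → status is new, stock = 9 → Group A.

Group A, Group A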